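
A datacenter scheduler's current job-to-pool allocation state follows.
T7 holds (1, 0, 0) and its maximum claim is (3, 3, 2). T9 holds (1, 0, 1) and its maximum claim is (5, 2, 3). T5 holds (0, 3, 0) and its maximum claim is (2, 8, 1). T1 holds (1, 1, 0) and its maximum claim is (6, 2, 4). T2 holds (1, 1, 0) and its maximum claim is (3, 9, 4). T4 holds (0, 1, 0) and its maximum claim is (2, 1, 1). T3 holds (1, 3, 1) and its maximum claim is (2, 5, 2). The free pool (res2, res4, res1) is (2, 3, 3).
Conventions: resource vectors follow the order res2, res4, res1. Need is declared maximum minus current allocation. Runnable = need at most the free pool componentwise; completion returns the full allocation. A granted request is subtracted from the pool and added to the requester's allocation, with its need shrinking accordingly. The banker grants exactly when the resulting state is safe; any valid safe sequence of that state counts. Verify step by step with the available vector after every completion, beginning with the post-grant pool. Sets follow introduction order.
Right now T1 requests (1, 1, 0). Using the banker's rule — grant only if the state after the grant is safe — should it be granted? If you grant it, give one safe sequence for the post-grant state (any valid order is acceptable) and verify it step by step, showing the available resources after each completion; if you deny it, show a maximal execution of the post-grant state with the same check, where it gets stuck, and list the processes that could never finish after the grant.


GRANT. The post-grant state is safe; one safe sequence: T3, T7, T5, T2, T1, T4, T9.
Key observation: even at the reduced pool (1, 2, 3), T3 fits immediately, so safety survives the grant.
Check on the post-grant state, step by step:
  pool = (1, 2, 3)
  T3 needs (1, 2, 1) <= (1, 2, 3) -> finishes; pool += (1, 3, 1) = (2, 5, 4)
  T7 needs (2, 3, 2) <= (2, 5, 4) -> finishes; pool += (1, 0, 0) = (3, 5, 4)
  T5 needs (2, 5, 1) <= (3, 5, 4) -> finishes; pool += (0, 3, 0) = (3, 8, 4)
  T2 needs (2, 8, 4) <= (3, 8, 4) -> finishes; pool += (1, 1, 0) = (4, 9, 4)
  T1 needs (4, 0, 4) <= (4, 9, 4) -> finishes; pool += (2, 2, 0) = (6, 11, 4)
  T4 needs (2, 0, 1) <= (6, 11, 4) -> finishes; pool += (0, 1, 0) = (6, 12, 4)
  T9 needs (4, 2, 2) <= (6, 12, 4) -> finishes; pool += (1, 0, 1) = (7, 12, 5)


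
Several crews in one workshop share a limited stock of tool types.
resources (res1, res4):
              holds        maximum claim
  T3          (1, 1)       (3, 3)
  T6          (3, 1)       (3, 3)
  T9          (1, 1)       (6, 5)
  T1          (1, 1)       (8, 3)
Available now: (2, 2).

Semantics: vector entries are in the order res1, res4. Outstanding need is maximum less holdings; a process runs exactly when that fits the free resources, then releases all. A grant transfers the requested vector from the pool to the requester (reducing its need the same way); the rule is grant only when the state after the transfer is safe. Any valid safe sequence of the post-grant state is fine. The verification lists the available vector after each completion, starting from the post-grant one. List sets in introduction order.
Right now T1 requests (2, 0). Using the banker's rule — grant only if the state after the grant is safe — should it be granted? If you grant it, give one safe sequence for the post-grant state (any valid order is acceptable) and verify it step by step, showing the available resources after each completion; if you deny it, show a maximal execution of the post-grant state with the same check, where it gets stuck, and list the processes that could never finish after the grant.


DENY. Granting would leave the state unsafe.
Key observation: after T6, T3 complete, (4, 4) is the best the pool ever gets, yet each leftover process wants more res1.
Pretend the grant happened; the run T6, T3 goes as far as possible. Check, step by step:
  pool = (0, 2)
  run T6 (needs (0, 2), free (0, 2)); after release of (3, 1) the pool is (3, 3)
  run T3 (needs (2, 2), free (3, 3)); after release of (1, 1) the pool is (4, 4)
  blocked: T9 wants (5, 4), pool (4, 4) — not enough res1
  blocked: T1 wants (5, 2), pool (4, 4) — not enough res1
Had the request been granted, T9 and T1 could never finish.


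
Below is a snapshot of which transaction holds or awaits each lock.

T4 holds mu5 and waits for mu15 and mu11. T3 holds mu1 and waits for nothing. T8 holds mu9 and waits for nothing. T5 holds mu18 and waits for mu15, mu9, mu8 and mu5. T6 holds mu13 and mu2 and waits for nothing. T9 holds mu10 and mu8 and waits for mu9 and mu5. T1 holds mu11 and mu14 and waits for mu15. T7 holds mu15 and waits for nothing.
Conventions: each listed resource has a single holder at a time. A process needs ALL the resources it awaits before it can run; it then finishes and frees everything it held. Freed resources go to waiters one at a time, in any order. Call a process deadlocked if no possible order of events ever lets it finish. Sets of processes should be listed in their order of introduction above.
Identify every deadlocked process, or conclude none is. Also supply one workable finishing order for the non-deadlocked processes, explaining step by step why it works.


Nothing here is deadlocked.
Key observation: the wait graph is acyclic; completion cascades from the unblocked processes through everyone else.
The rest can finish in the order T7, T1, T3, T8, T4, T6, T9, T5.
Walking it through:
  run T7 (it waits on nothing); releases mu15
  run T1 (all its waits — mu15 — are resolved); releases mu11 and mu14
  run T3 (it waits on nothing); releases mu1
  run T8 (it waits on nothing); releases mu9
  run T4 (all its waits — mu15 and mu11 — are resolved); releases mu5
  run T6 (it waits on nothing); releases mu13 and mu2
  run T9 (all its waits — mu9 and mu5 — are resolved); releases mu10 and mu8
  run T5 (all its waits — mu15, mu9, mu8 and mu5 — are resolved); releases mu18


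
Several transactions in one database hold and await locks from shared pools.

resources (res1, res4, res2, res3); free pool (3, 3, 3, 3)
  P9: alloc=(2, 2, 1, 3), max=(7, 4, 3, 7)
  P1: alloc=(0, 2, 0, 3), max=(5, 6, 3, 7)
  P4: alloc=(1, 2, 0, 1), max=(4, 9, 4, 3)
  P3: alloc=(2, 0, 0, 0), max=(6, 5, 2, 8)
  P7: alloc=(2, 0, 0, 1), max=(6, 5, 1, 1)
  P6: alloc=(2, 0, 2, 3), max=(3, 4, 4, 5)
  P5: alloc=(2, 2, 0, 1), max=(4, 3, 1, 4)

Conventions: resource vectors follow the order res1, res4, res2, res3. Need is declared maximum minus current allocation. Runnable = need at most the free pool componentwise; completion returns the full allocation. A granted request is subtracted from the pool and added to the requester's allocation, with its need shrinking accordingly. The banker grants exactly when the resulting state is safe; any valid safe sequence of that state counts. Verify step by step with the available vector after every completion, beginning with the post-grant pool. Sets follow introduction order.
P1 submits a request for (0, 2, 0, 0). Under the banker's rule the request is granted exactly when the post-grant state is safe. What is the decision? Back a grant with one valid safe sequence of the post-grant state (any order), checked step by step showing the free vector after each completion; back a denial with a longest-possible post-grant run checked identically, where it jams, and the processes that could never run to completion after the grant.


GRANT — the state after the grant stays safe, e.g. via P5, P1, P6, P7, P3, P4, P9.
Key observation: the transfer keeps a workable pool ((3, 1, 3, 3)); P5 starts the safe sequence.
Check on the post-grant state, step by step:
  pool = (3, 1, 3, 3)
  P5 needs (2, 1, 1, 3) <= (3, 1, 3, 3) -> finishes; pool += (2, 2, 0, 1) = (5, 3, 3, 4)
  P1 needs (5, 2, 3, 4) <= (5, 3, 3, 4) -> finishes; pool += (0, 4, 0, 3) = (5, 7, 3, 7)
  P6 needs (1, 4, 2, 2) <= (5, 7, 3, 7) -> finishes; pool += (2, 0, 2, 3) = (7, 7, 5, 10)
  P7 needs (4, 5, 1, 0) <= (7, 7, 5, 10) -> finishes; pool += (2, 0, 0, 1) = (9, 7, 5, 11)
  P3 needs (4, 5, 2, 8) <= (9, 7, 5, 11) -> finishes; pool += (2, 0, 0, 0) = (11, 7, 5, 11)
  P4 needs (3, 7, 4, 2) <= (11, 7, 5, 11) -> finishes; pool += (1, 2, 0, 1) = (12, 9, 5, 12)
  P9 needs (5, 2, 2, 4) <= (12, 9, 5, 12) -> finishes; pool += (2, 2, 1, 3) = (14, 11, 6, 15)


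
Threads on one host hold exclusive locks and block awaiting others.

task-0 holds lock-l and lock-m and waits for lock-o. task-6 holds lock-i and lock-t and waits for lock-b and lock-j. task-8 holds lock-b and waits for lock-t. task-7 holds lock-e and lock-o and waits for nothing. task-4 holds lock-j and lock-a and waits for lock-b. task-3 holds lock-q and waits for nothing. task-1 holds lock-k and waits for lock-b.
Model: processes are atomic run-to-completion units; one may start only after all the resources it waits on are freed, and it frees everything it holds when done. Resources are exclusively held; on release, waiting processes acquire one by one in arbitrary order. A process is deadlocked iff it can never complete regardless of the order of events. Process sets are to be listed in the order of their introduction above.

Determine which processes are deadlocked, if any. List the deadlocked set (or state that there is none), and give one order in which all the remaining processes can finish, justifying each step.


Deadlocked set: task-6, task-8, task-4 and task-1.
Key observation: along task-6 -> task-8 -> task-6, each member waits on what the next one holds — a deadlock; task-4 is caught in further circular waits and task-1 waits into the deadlock from upstream.
One completion order for the rest: task-3, task-7, task-0.
Walking it through:
  task-3: no waits; runs immediately, freeing lock-q
  task-7: no waits; runs immediately, freeing lock-e and lock-o
  task-0: everything it awaited (lock-o) is free; runs, freeing lock-l and lock-m


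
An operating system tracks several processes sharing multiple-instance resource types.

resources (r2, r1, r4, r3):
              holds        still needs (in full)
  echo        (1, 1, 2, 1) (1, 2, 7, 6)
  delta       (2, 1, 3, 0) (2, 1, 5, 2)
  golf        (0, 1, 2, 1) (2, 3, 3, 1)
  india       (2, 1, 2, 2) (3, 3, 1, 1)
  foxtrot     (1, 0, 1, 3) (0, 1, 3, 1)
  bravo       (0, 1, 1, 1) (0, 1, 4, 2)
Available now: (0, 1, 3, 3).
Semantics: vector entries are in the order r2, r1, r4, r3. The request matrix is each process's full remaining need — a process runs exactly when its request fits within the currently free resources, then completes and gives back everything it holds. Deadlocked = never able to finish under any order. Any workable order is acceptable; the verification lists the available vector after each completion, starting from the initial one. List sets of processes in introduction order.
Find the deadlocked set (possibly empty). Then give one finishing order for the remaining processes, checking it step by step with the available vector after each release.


Deadlocked: echo, delta, golf and india.
Key observation: after foxtrot, bravo the pool peaks at (1, 2, 5, 7), and each blocked process is short somewhere: echo on r4; delta on r2; golf on r2, r1; india on r2, r1.
A valid finishing order for the others: foxtrot, bravo. Walking it through:
  pool = (0, 1, 3, 3)
  foxtrot needs (0, 1, 3, 1) <= (0, 1, 3, 3) -> finishes; pool += (1, 0, 1, 3) = (1, 1, 4, 6)
  bravo needs (0, 1, 4, 2) <= (1, 1, 4, 6) -> finishes; pool += (0, 1, 1, 1) = (1, 2, 5, 7)
The blocked processes can never fit:
  blocked: echo wants (1, 2, 7, 6), pool (1, 2, 5, 7) — not enough r4
  blocked: delta wants (2, 1, 5, 2), pool (1, 2, 5, 7) — not enough r2
  blocked: golf wants (2, 3, 3, 1), pool (1, 2, 5, 7) — not enough r2 and r1
  blocked: india wants (3, 3, 1, 1), pool (1, 2, 5, 7) — not enough r2 and r1


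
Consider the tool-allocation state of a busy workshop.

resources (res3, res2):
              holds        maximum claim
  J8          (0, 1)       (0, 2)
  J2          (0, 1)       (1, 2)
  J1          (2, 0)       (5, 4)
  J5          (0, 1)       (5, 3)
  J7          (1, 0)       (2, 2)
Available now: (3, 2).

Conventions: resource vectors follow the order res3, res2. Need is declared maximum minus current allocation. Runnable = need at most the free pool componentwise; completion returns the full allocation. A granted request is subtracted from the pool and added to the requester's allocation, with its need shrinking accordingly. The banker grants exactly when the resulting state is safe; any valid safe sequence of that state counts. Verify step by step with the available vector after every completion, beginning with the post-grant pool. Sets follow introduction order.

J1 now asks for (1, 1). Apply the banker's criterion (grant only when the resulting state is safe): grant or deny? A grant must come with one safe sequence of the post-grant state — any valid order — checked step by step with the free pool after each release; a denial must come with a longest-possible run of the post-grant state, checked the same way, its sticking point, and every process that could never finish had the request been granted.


GRANT. The post-grant state is safe; one safe sequence: J2, J8, J1, J5, J7.
Key observation: after the grant the pool drops to (2, 1), which still lets J2 finish first and unwind the rest.
Verifying the post-grant state step by step:
  pool = (2, 1)
  J2 needs (1, 1) <= (2, 1) -> finishes; pool += (0, 1) = (2, 2)
  J8 needs (0, 1) <= (2, 2) -> finishes; pool += (0, 1) = (2, 3)
  J1 needs (2, 3) <= (2, 3) -> finishes; pool += (3, 1) = (5, 4)
  J5 needs (5, 2) <= (5, 4) -> finishes; pool += (0, 1) = (5, 5)
  J7 needs (1, 2) <= (5, 5) -> finishes; pool += (1, 0) = (6, 5)


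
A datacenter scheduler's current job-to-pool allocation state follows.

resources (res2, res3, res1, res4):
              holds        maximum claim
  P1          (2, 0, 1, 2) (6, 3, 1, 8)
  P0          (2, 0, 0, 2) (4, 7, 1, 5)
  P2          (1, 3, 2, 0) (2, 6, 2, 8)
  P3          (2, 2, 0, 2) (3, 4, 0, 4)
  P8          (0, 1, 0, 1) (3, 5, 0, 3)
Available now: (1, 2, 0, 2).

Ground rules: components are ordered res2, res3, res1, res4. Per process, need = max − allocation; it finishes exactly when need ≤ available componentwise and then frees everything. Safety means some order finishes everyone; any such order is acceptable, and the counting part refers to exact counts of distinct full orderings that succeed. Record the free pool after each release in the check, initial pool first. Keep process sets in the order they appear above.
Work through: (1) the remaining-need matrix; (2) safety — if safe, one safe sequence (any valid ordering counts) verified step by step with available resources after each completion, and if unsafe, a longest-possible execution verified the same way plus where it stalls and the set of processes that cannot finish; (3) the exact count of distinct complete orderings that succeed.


(1) Remaining need (order res2, res3, res1, res4):
  P1: (4, 3, 0, 6)
  P0: (2, 7, 1, 3)
  P2: (1, 3, 0, 8)
  P3: (1, 2, 0, 2)
  P8: (3, 4, 0, 2)
(2) UNSAFE.
Key observation: after P3, P8 the pool peaks at (3, 5, 0, 5), and each blocked process is short somewhere: P1 on res2, res4; P0 on res3, res1; P2 on res4.
A maximal execution: P3, P8 — then nothing else fits. Verifying each step:
  pool = (1, 2, 0, 2)
  P3: need (1, 2, 0, 2) fits (1, 2, 0, 2); releases (2, 2, 0, 2), pool now (3, 4, 0, 4)
  P8: need (3, 4, 0, 2) fits (3, 4, 0, 4); releases (0, 1, 0, 1), pool now (3, 5, 0, 5)
  P1 cannot run: need (4, 3, 0, 6) vs free (3, 5, 0, 5) (insufficient res2 and res4)
  P0 cannot run: need (2, 7, 1, 3) vs free (3, 5, 0, 5) (insufficient res3 and res1)
  P2 cannot run: need (1, 3, 0, 8) vs free (3, 5, 0, 5) (insufficient res4)
Never able to finish: P1, P0 and P2.
(3) Precisely 0 of the possible complete orderings are safe sequences.


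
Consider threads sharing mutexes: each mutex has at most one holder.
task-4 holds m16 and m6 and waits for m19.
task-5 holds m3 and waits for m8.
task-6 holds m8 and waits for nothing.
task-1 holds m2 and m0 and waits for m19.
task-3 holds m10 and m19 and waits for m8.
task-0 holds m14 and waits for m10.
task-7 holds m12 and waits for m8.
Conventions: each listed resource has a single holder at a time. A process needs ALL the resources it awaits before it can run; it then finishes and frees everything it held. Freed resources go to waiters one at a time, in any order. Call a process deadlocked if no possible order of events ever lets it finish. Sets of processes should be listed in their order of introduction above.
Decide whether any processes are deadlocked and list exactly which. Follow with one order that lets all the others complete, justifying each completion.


Nothing here is deadlocked.
Key observation: there is no circular wait here — follow any chain and it reaches a process that is free to run now.
One completion order for the rest: task-6, task-3, task-4, task-1, task-7, task-5, task-0.
Walking it through:
  run task-6 (it waits on nothing); releases m8
  task-3 waits on m8 — all released -> runs and releases m10 and m19
  task-4 waits on m19 — all released -> runs and releases m16 and m6
  task-1 waits on m19 — all released -> runs and releases m2 and m0
  task-7 waits on m8 — all released -> runs and releases m12
  task-5 waits on m8 — all released -> runs and releases m3
  task-0 waits on m10 — all released -> runs and releases m14


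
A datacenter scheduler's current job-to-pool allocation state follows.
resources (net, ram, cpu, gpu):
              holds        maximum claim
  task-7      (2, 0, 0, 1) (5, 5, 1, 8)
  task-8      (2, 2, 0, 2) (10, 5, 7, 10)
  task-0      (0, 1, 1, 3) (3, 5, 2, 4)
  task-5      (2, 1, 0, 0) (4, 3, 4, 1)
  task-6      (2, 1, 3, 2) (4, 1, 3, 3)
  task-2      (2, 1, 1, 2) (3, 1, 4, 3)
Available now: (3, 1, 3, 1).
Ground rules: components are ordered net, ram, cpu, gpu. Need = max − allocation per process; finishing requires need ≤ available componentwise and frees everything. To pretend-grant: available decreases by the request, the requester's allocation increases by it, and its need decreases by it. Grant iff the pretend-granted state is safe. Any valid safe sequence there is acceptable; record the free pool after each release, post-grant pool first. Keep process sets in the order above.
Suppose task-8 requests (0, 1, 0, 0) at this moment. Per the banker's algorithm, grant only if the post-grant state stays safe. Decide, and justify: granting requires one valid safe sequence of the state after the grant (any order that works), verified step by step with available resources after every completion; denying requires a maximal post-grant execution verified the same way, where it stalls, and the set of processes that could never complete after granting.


DENY. Granting would leave the state unsafe.
Key observation: after task-6, task-2, task-5 the pool peaks at (9, 3, 7, 5), and each blocked process is short somewhere: task-7 on ram, gpu; task-8 on gpu; task-0 on ram.
After a pretend grant, a maximal execution: task-6, task-2, task-5 — then nothing else fits. Check, step by step:
  pool = (3, 0, 3, 1)
  run task-6 (needs (2, 0, 0, 1), free (3, 0, 3, 1)); after release of (2, 1, 3, 2) the pool is (5, 1, 6, 3)
  run task-2 (needs (1, 0, 3, 1), free (5, 1, 6, 3)); after release of (2, 1, 1, 2) the pool is (7, 2, 7, 5)
  run task-5 (needs (2, 2, 4, 1), free (7, 2, 7, 5)); after release of (2, 1, 0, 0) the pool is (9, 3, 7, 5)
  task-7 cannot run: need (3, 5, 1, 7) vs free (9, 3, 7, 5) (insufficient ram and gpu)
  task-8 cannot run: need (8, 2, 7, 8) vs free (9, 3, 7, 5) (insufficient gpu)
  task-0 cannot run: need (3, 4, 1, 1) vs free (9, 3, 7, 5) (insufficient ram)
Processes that could never finish after the grant: task-7, task-8 and task-0.


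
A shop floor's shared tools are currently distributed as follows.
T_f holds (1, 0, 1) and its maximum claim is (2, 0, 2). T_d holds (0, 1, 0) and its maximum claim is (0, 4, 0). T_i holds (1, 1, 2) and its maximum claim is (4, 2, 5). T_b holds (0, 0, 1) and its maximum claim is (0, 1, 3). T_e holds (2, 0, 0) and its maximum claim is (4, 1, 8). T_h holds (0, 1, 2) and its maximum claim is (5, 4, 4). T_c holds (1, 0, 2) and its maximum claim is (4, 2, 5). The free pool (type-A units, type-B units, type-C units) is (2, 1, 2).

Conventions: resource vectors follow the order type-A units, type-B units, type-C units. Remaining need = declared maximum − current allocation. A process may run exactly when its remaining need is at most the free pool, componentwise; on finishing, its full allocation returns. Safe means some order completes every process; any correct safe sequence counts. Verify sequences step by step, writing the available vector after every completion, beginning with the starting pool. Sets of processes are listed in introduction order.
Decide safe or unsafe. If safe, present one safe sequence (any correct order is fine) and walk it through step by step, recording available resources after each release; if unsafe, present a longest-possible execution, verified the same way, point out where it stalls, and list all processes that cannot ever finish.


UNSAFE.
Key observation: T_f, T_i, T_c, T_b, T_e can finish, but then (7, 2, 8) is all there is, and the blocked group's type-B units demands exceed it.
The run T_f, T_i, T_c, T_b, T_e cannot be extended any further. Check, step by step:
  pool = (2, 1, 2)
  T_f needs (1, 0, 1) <= (2, 1, 2) -> finishes; pool += (1, 0, 1) = (3, 1, 3)
  T_i needs (3, 1, 3) <= (3, 1, 3) -> finishes; pool += (1, 1, 2) = (4, 2, 5)
  T_c needs (3, 2, 3) <= (4, 2, 5) -> finishes; pool += (1, 0, 2) = (5, 2, 7)
  T_b needs (0, 1, 2) <= (5, 2, 7) -> finishes; pool += (0, 0, 1) = (5, 2, 8)
  T_e needs (2, 1, 8) <= (5, 2, 8) -> finishes; pool += (2, 0, 0) = (7, 2, 8)
  blocked: T_d wants (0, 3, 0), pool (7, 2, 8) — not enough type-B units
  blocked: T_h wants (5, 3, 2), pool (7, 2, 8) — not enough type-B units
Processes that can never finish: T_d and T_h.


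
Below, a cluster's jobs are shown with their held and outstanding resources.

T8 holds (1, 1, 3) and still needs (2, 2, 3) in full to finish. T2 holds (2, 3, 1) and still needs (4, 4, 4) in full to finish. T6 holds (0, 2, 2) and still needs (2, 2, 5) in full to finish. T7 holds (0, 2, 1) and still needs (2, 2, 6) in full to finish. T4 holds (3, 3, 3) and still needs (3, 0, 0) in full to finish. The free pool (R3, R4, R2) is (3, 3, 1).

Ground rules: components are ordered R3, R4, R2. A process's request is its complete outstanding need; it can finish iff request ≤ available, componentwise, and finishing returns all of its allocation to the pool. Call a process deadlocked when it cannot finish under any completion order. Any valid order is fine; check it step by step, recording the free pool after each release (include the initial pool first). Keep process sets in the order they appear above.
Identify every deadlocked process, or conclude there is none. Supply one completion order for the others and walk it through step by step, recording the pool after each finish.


Nothing here is deadlocked.
Key observation: T4 fits the free pool immediately, and its release cascades until everyone finishes.
One completion order for the rest: T4, T8, T7, T2, T6. Verifying each step:
  pool = (3, 3, 1)
  T4 needs (3, 0, 0) <= (3, 3, 1) -> finishes; pool += (3, 3, 3) = (6, 6, 4)
  T8 needs (2, 2, 3) <= (6, 6, 4) -> finishes; pool += (1, 1, 3) = (7, 7, 7)
  T7 needs (2, 2, 6) <= (7, 7, 7) -> finishes; pool += (0, 2, 1) = (7, 9, 8)
  T2 needs (4, 4, 4) <= (7, 9, 8) -> finishes; pool += (2, 3, 1) = (9, 12, 9)
  T6 needs (2, 2, 5) <= (9, 12, 9) -> finishes; pool += (0, 2, 2) = (9, 14, 11)


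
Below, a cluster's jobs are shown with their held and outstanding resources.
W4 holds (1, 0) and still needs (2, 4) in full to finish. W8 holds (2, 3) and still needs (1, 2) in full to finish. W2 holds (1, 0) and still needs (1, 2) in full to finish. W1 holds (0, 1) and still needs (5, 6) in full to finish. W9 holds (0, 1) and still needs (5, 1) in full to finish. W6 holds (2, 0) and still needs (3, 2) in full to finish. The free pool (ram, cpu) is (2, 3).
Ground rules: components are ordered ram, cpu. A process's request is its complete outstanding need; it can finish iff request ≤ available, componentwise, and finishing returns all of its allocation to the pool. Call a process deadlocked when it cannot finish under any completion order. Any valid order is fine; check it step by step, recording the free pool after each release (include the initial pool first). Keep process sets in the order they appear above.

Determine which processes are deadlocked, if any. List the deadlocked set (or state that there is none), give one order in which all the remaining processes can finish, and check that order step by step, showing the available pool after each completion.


No process is deadlocked.
Key observation: beginning at W8, releases accumulate fast enough that every process eventually fits.
One completion order for the rest: W8, W4, W9, W6, W2, W1. Step-by-step check:
  pool = (2, 3)
  W8 needs (1, 2) <= (2, 3) -> finishes; pool += (2, 3) = (4, 6)
  W4 needs (2, 4) <= (4, 6) -> finishes; pool += (1, 0) = (5, 6)
  W9 needs (5, 1) <= (5, 6) -> finishes; pool += (0, 1) = (5, 7)
  W6 needs (3, 2) <= (5, 7) -> finishes; pool += (2, 0) = (7, 7)
  W2 needs (1, 2) <= (7, 7) -> finishes; pool += (1, 0) = (8, 7)
  W1 needs (5, 6) <= (8, 7) -> finishes; pool += (0, 1) = (8, 8)


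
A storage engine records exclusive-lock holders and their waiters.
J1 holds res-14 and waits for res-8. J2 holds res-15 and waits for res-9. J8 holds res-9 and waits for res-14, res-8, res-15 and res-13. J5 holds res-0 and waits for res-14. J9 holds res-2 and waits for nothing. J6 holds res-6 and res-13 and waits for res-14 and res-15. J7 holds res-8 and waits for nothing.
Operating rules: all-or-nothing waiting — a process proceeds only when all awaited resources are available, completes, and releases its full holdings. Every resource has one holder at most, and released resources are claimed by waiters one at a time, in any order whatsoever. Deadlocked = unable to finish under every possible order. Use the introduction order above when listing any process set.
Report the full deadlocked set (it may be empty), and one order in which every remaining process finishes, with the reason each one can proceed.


The deadlocked set is J2, J8 and J6.
Key observation: the knot is the closed ring of waits J2 -> J8 -> J2; J6 is caught in further circular waits.
One completion order for the rest: J7, J9, J1, J5.
Verifying each step:
  J7: no waits; runs immediately, freeing res-8
  J9: no waits; runs immediately, freeing res-2
  J1: everything it awaited (res-8) is free; runs, freeing res-14
  J5: everything it awaited (res-14) is free; runs, freeing res-0


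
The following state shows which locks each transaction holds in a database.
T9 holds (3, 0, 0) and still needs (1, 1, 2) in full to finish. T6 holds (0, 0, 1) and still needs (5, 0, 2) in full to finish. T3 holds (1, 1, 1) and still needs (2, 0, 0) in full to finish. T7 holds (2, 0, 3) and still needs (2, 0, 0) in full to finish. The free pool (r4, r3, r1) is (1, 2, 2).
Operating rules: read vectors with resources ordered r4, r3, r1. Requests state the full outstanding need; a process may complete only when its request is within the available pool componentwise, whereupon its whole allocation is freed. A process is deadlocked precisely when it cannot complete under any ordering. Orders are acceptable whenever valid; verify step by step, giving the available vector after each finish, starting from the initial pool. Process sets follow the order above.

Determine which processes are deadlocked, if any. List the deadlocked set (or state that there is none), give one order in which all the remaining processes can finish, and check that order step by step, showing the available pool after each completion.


No process is deadlocked.
Key observation: the pool covers T9 at once, and every later process fits after earlier releases.
One completion order for the rest: T9, T7, T3, T6. Walking it through:
  pool = (1, 2, 2)
  T9: need (1, 1, 2) fits (1, 2, 2); releases (3, 0, 0), pool now (4, 2, 2)
  T7: need (2, 0, 0) fits (4, 2, 2); releases (2, 0, 3), pool now (6, 2, 5)
  T3: need (2, 0, 0) fits (6, 2, 5); releases (1, 1, 1), pool now (7, 3, 6)
  T6: need (5, 0, 2) fits (7, 3, 6); releases (0, 0, 1), pool now (7, 3, 7)


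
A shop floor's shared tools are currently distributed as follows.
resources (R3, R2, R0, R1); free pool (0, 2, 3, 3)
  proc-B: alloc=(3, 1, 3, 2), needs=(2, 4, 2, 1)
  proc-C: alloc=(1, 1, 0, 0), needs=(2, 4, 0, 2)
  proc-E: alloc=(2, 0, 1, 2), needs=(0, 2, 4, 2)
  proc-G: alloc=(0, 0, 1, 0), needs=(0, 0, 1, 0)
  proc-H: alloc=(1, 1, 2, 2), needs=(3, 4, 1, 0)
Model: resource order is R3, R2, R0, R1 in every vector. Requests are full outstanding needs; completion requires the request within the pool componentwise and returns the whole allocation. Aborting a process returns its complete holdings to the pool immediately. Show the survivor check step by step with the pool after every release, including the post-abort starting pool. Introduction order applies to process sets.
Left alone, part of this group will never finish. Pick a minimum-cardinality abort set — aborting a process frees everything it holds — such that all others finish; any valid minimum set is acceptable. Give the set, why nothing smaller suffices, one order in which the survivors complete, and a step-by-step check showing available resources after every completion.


The answer: abort proc-C and proc-H.
Key observation: no ordering could ever have run proc-B before the abort of proc-C and proc-H; with (2, 2, 2, 2) back in the pool it fits at step 3.
Minimality, checking each single-abort alternative: proc-B alone leaves proc-C blocked (short on R2); proc-C alone leaves proc-B blocked (short on R2); proc-E alone leaves proc-B blocked (short on R2); proc-G alone leaves proc-B blocked (short on R2); proc-H alone leaves proc-B blocked (short on R2).
One survivor order: proc-G, proc-E, proc-B. Walking it through (post-abort pool first):
  pool = (2, 4, 5, 5)
  proc-G: need (0, 0, 1, 0) fits (2, 4, 5, 5); releases (0, 0, 1, 0), pool now (2, 4, 6, 5)
  proc-E: need (0, 2, 4, 2) fits (2, 4, 6, 5); releases (2, 0, 1, 2), pool now (4, 4, 7, 7)
  proc-B: need (2, 4, 2, 1) fits (4, 4, 7, 7); releases (3, 1, 3, 2), pool now (7, 5, 10, 9)


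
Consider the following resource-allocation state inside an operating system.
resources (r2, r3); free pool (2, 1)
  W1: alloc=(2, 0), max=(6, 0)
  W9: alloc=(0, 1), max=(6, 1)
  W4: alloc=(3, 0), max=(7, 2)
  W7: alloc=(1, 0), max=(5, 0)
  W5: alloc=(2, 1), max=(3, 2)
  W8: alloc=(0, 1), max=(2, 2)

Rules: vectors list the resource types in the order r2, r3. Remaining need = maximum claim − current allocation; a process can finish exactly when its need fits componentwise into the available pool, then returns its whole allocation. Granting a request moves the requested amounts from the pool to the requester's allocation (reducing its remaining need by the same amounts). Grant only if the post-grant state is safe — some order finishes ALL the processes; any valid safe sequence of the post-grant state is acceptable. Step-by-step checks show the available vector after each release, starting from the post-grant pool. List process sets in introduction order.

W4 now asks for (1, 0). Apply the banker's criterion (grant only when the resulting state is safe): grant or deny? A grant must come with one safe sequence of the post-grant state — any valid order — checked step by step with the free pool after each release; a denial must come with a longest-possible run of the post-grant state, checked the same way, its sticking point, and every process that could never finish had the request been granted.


GRANT: granting preserves safety; a valid post-grant sequence is W5, W4, W9, W7, W8, W1.
Key observation: after the grant the pool drops to (1, 1), which still lets W5 finish first and unwind the rest.
Step-by-step check of the post-grant state:
  pool = (1, 1)
  W5 needs (1, 1) <= (1, 1) -> finishes; pool += (2, 1) = (3, 2)
  W4 needs (3, 2) <= (3, 2) -> finishes; pool += (4, 0) = (7, 2)
  W9 needs (6, 0) <= (7, 2) -> finishes; pool += (0, 1) = (7, 3)
  W7 needs (4, 0) <= (7, 3) -> finishes; pool += (1, 0) = (8, 3)
  W8 needs (2, 1) <= (8, 3) -> finishes; pool += (0, 1) = (8, 4)
  W1 needs (4, 0) <= (8, 4) -> finishes; pool += (2, 0) = (10, 4)


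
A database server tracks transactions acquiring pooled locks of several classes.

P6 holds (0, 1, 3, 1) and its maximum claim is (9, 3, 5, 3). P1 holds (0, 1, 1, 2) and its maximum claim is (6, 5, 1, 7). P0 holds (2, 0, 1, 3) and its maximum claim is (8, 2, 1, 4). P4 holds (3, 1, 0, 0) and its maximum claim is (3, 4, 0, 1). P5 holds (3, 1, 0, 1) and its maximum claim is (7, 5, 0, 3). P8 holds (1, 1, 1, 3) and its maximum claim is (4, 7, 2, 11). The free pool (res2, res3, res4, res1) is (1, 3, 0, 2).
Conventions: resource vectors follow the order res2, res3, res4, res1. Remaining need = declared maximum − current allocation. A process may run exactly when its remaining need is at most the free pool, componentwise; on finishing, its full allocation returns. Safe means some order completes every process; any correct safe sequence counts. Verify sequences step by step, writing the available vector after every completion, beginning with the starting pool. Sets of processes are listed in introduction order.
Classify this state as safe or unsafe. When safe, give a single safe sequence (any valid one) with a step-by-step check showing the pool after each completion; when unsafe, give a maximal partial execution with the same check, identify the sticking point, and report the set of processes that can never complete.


SAFE — a valid safe sequence is P4, P5, P0, P1, P8, P6.
Key observation: reading the order forward, P4 is the first process whose need (0, 3, 0, 1) meets the free pool (1, 3, 0, 2) exactly on a resource it requests.
Check, step by step:
  pool = (1, 3, 0, 2)
  run P4 (needs (0, 3, 0, 1), free (1, 3, 0, 2)); after release of (3, 1, 0, 0) the pool is (4, 4, 0, 2)
  run P5 (needs (4, 4, 0, 2), free (4, 4, 0, 2)); after release of (3, 1, 0, 1) the pool is (7, 5, 0, 3)
  run P0 (needs (6, 2, 0, 1), free (7, 5, 0, 3)); after release of (2, 0, 1, 3) the pool is (9, 5, 1, 6)
  run P1 (needs (6, 4, 0, 5), free (9, 5, 1, 6)); after release of (0, 1, 1, 2) the pool is (9, 6, 2, 8)
  run P8 (needs (3, 6, 1, 8), free (9, 6, 2, 8)); after release of (1, 1, 1, 3) the pool is (10, 7, 3, 11)
  run P6 (needs (9, 2, 2, 2), free (10, 7, 3, 11)); after release of (0, 1, 3, 1) the pool is (10, 8, 6, 12)


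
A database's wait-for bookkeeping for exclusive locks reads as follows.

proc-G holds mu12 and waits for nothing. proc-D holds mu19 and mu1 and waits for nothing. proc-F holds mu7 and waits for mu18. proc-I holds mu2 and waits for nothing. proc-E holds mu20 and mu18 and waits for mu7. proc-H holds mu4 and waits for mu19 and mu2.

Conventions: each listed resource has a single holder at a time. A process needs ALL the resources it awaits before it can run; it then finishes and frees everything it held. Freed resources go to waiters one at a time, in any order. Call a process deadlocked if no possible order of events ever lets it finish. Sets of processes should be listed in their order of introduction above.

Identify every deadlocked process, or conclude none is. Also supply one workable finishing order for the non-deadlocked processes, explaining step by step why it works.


Deadlocked: proc-F and proc-E.
Key observation: the knot is the closed ring of waits proc-F -> proc-E -> proc-F; no other process is dragged down with it.
A valid finishing order for the others: proc-D, proc-G, proc-I, proc-H.
Check, step by step:
  proc-D waits on nothing -> runs at once and releases mu19 and mu1
  proc-G waits on nothing -> runs at once and releases mu12
  proc-I waits on nothing -> runs at once and releases mu2
  proc-H: everything it awaited (mu19 and mu2) is free; runs, freeing mu4


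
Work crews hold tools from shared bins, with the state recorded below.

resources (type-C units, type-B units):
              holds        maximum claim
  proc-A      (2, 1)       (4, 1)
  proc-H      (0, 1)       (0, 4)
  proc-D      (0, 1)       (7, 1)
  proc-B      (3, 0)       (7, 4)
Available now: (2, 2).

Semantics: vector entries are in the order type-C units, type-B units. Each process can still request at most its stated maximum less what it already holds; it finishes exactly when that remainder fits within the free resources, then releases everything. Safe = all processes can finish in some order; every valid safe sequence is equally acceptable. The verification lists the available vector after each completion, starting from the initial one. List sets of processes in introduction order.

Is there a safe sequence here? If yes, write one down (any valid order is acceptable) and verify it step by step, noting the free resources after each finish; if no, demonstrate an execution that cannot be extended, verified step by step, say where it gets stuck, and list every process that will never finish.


SAFE — a valid safe sequence is proc-A, proc-H, proc-B, proc-D.
Key observation: proc-A marks the first exact bind of the order: its need (2, 0) fits the free (2, 2) with zero slack on a requested resource.
Check, step by step:
  pool = (2, 2)
  run proc-A (needs (2, 0), free (2, 2)); after release of (2, 1) the pool is (4, 3)
  run proc-H (needs (0, 3), free (4, 3)); after release of (0, 1) the pool is (4, 4)
  run proc-B (needs (4, 4), free (4, 4)); after release of (3, 0) the pool is (7, 4)
  run proc-D (needs (7, 0), free (7, 4)); after release of (0, 1) the pool is (7, 5)


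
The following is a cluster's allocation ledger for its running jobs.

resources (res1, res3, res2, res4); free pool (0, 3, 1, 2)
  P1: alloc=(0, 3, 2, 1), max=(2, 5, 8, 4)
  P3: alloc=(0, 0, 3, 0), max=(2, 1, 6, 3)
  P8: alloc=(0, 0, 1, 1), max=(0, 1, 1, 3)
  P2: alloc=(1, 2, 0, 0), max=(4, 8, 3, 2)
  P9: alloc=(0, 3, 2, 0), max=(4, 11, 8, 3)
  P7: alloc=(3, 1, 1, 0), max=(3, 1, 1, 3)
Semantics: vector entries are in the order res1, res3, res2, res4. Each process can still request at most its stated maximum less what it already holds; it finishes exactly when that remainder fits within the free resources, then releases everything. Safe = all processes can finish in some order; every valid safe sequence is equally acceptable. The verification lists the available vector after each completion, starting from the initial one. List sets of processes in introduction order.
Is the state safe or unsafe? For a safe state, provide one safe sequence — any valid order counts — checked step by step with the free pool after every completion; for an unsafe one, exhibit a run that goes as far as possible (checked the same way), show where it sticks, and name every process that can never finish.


SAFE — a valid safe sequence is P8, P7, P3, P1, P2, P9.
Key observation: P8 marks the first exact bind of the order: its need (0, 1, 0, 2) fits the free (0, 3, 1, 2) with zero slack on a requested resource.
Walking it through:
  pool = (0, 3, 1, 2)
  run P8 (needs (0, 1, 0, 2), free (0, 3, 1, 2)); after release of (0, 0, 1, 1) the pool is (0, 3, 2, 3)
  run P7 (needs (0, 0, 0, 3), free (0, 3, 2, 3)); after release of (3, 1, 1, 0) the pool is (3, 4, 3, 3)
  run P3 (needs (2, 1, 3, 3), free (3, 4, 3, 3)); after release of (0, 0, 3, 0) the pool is (3, 4, 6, 3)
  run P1 (needs (2, 2, 6, 3), free (3, 4, 6, 3)); after release of (0, 3, 2, 1) the pool is (3, 7, 8, 4)
  run P2 (needs (3, 6, 3, 2), free (3, 7, 8, 4)); after release of (1, 2, 0, 0) the pool is (4, 9, 8, 4)
  run P9 (needs (4, 8, 6, 3), free (4, 9, 8, 4)); after release of (0, 3, 2, 0) the pool is (4, 12, 10, 4)


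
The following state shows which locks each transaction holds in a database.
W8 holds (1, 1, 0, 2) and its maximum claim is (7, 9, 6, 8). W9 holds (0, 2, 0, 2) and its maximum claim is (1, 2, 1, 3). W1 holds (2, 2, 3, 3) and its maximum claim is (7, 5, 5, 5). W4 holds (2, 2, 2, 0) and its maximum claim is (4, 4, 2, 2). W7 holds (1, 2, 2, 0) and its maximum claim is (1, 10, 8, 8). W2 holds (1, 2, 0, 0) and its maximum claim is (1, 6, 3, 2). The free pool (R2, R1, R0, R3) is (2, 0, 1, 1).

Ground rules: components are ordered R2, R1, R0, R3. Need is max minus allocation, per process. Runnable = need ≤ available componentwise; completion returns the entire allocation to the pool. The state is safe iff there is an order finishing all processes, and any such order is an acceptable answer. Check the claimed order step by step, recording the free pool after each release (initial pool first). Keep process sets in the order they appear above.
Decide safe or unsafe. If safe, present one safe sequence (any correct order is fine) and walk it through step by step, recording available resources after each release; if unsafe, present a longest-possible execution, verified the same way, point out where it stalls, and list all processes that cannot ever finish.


SAFE — a valid safe sequence is W9, W4, W2, W1, W8, W7.
Key observation: the order's first zero-slack moment is W9 ((1, 0, 1, 1) needed, (2, 0, 1, 1) free — a requested resource with nothing to spare).
Walking it through:
  pool = (2, 0, 1, 1)
  W9 needs (1, 0, 1, 1) <= (2, 0, 1, 1) -> finishes; pool += (0, 2, 0, 2) = (2, 2, 1, 3)
  W4 needs (2, 2, 0, 2) <= (2, 2, 1, 3) -> finishes; pool += (2, 2, 2, 0) = (4, 4, 3, 3)
  W2 needs (0, 4, 3, 2) <= (4, 4, 3, 3) -> finishes; pool += (1, 2, 0, 0) = (5, 6, 3, 3)
  W1 needs (5, 3, 2, 2) <= (5, 6, 3, 3) -> finishes; pool += (2, 2, 3, 3) = (7, 8, 6, 6)
  W8 needs (6, 8, 6, 6) <= (7, 8, 6, 6) -> finishes; pool += (1, 1, 0, 2) = (8, 9, 6, 8)
  W7 needs (0, 8, 6, 8) <= (8, 9, 6, 8) -> finishes; pool += (1, 2, 2, 0) = (9, 11, 8, 8)
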